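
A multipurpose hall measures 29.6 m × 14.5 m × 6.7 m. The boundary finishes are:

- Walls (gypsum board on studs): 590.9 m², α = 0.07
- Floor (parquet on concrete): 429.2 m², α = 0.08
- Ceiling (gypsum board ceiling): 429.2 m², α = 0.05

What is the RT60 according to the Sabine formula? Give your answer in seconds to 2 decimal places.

Summing Sᵢαᵢ: 41.363 + 34.336 + 21.460 → A = 97.159 sabins.
Room volume: 2875.64 m³.
T = 0.161 V/A = 0.161·2875.64/97.159 = 4.77 s.

4.77 sec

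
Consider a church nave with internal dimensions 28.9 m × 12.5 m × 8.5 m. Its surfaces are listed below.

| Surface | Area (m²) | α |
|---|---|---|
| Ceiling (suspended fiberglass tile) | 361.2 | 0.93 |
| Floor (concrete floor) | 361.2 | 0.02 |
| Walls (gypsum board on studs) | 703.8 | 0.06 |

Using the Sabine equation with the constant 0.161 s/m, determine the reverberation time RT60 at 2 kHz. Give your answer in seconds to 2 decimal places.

1.28 s

Total absorption A = 361.2·0.93 + 361.2·0.02 + 703.8·0.06
  = 335.916 + 7.224 + 42.228 = 385.368 m² sabins.
Volume V = 28.9 × 12.5 × 8.5 = 3070.625 m³.
T = 0.161 V/A = 0.161·3070.625/385.368 = 1.28 s.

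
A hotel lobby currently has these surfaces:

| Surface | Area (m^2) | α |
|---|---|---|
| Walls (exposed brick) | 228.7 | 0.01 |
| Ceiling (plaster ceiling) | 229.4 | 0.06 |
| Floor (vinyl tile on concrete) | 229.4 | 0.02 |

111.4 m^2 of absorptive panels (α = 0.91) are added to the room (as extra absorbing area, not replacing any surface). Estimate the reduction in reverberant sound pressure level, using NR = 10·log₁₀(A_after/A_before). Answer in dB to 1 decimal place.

7.7 dB

A_before = Σ Sᵢαᵢ = 228.7×0.01 + 229.4×0.06 + 229.4×0.02 = 20.639 sabins.
Treatment contributes 111.4·0.91 = 101.374 sabins.
New total A_after = 122.013 sabins.
NR = 10·log₁₀(122.013/20.639) = 7.7 dB.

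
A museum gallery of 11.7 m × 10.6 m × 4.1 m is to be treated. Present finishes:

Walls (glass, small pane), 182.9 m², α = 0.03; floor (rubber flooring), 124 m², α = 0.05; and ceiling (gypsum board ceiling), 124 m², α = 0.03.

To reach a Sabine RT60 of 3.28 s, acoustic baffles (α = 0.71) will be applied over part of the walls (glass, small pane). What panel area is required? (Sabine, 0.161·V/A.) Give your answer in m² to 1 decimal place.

14.0

A₁ = Σ Sᵢαᵢ = 182.9×0.03 + 124×0.05 + 124×0.03 = 15.407 sabins.
Required A₂ = 0.161·508.482/3.28 = 24.959 sabins.
ΔA needed = 24.959 − 15.407 = 9.552 sabins.
Net gain per m²: Δα = 0.71 − 0.03 = 0.68.
Area = ΔA/Δα = 9.552/0.68 = 14.0 m².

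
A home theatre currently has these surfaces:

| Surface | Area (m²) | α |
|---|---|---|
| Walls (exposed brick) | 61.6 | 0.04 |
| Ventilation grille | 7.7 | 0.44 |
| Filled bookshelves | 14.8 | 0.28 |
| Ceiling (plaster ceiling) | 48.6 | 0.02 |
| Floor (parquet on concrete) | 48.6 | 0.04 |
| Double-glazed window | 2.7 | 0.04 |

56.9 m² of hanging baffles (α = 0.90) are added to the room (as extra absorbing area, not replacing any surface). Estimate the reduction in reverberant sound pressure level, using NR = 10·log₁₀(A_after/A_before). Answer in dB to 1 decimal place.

6.9 dB

Equivalent absorption area: A_before = 61.6*0.04 + 7.7*0.44 + 14.8*0.28 + 48.6*0.02 + 48.6*0.04 + 2.7*0.04 = 13.020 m².
Treatment contributes 56.9·0.90 = 51.210 sabins.
A_after = 13.020 + 51.210 = 64.230 sabins.
Reduction = 10 log₁₀(A_after/A_before) = 10 log₁₀(4.9332) = 6.9 dB.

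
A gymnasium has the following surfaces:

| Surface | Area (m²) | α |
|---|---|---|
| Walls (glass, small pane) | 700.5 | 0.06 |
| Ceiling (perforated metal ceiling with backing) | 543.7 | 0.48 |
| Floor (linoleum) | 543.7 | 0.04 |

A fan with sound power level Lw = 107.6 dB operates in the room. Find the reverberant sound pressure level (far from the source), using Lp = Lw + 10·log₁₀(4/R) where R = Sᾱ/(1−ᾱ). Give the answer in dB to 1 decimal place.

87.6 dB

Σ(Sᵢαᵢ) = 700.5·0.06 + 543.7·0.48 + 543.7·0.04 = 324.754; total area S = 1787.9 m².
ᾱ = 324.754/1787.9 = 0.1816; R = Sᾱ/(1−ᾱ) = 324.754/(1−0.1816) = 396.816 m².
Lp = 107.6 + 10·log₁₀(4/396.816) = 107.6 + (-19.97) = 87.6 dB.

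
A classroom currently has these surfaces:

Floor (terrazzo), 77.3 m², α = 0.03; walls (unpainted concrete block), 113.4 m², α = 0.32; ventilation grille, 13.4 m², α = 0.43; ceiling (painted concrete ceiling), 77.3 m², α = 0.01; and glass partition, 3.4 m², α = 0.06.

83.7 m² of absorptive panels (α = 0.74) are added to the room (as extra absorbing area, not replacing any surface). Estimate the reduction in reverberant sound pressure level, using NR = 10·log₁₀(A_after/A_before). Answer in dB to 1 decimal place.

A_before = Σ Sᵢαᵢ = 77.3×0.03 + 113.4×0.32 + 13.4×0.43 + 77.3×0.01 + 3.4×0.06 = 45.346 sabins.
Treatment contributes 83.7·0.74 = 61.938 sabins.
New total A_after = 107.284 sabins.
Reduction = 10 log₁₀(A_after/A_before) = 10 log₁₀(2.3659) = 3.7 dB.

3.7 dB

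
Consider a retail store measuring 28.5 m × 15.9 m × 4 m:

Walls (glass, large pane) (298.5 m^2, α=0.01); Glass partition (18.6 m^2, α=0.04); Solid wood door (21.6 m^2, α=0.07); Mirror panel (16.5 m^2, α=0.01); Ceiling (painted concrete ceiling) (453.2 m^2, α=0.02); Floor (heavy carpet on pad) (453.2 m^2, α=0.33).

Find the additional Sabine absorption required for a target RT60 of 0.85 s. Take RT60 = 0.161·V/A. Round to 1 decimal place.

179.3 sabins

Equivalent absorption area: A₁ = 298.5·0.01 + 18.6·0.04 + 21.6·0.07 + 16.5·0.01 + 453.2·0.02 + 453.2·0.33 = 164.026 m^2.
For T = 0.85 s, need A₂ = 0.161·V/T = 0.161·1812.6/0.85 = 343.328 sabins.
Additional absorption ΔA = 343.328 − 164.026 = 179.3 sabins.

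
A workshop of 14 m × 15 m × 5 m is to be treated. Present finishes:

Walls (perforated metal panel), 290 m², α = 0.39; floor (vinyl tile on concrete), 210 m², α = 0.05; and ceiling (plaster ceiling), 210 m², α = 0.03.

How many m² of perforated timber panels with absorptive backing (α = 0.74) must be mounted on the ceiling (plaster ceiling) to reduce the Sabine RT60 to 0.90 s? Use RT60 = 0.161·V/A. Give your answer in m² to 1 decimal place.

Summing Sᵢαᵢ: 113.100 + 10.500 + 6.300 → A₁ = 129.900 sabins.
Required A₂ = 0.161·1050/0.90 = 187.833 sabins.
ΔA needed = 187.833 − 129.900 = 57.933 sabins.
Each m² of panel replacing the ceiling (plaster ceiling) adds (0.74 − 0.03) = 0.71 sabins.
Panel area = 57.933 / 0.71 = 81.6 m².

81.6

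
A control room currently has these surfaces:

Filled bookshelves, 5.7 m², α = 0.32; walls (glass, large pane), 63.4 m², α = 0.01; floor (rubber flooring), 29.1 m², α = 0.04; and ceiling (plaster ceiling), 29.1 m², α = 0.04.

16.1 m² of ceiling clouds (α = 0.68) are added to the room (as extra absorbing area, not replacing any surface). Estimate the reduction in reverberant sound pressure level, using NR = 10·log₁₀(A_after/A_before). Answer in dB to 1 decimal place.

5.2 dB

A_before = Σ Sᵢαᵢ = 5.7·0.32 + 63.4·0.01 + 29.1·0.04 + 29.1·0.04 = 4.786 sabins.
Added absorption = 16.1 × 0.68 = 10.948 sabins.
New total A_after = 15.734 sabins.
Reduction = 10 log₁₀(A_after/A_before) = 10 log₁₀(3.2875) = 5.2 dB.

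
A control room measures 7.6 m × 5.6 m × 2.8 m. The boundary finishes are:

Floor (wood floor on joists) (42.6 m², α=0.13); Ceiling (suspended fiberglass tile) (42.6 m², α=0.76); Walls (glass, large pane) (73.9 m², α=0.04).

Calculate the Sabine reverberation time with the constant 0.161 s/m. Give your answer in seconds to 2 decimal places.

Summing Sᵢαᵢ: 5.538 + 32.376 + 2.956 → A = 40.870 sabins.
V = 7.6·5.6·2.8 = 119.168 m³.
Sabine: RT60 = 0.161 × 119.168 / 40.870 = 0.47 s.

0.47 seconds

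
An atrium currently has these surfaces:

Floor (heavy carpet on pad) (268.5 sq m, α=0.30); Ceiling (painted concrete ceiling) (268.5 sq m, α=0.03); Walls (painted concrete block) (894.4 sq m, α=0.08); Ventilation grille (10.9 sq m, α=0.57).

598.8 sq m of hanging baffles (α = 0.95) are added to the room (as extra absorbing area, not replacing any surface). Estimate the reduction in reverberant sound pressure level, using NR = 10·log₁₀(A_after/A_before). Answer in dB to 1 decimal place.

Total absorption A_before = 268.5×0.30 + 268.5×0.03 + 894.4×0.08 + 10.9×0.57
  = 80.550 + 8.055 + 71.552 + 6.213 = 166.370 sq m sabins.
Added absorption = 598.8 × 0.95 = 568.860 sabins.
A_after = 166.370 + 568.860 = 735.230 sabins.
Reduction = 10 log₁₀(A_after/A_before) = 10 log₁₀(4.4192) = 6.5 dB.

6.5 dB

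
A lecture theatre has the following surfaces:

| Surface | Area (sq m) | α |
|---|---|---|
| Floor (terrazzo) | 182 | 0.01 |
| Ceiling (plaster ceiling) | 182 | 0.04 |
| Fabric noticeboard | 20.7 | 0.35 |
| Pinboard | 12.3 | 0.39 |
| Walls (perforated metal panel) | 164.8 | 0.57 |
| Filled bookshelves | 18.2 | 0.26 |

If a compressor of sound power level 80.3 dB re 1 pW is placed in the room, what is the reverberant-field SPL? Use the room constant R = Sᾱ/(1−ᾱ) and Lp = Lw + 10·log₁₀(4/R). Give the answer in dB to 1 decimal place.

64.5 dB

Σ(Sᵢαᵢ) = 182×0.01 + 182×0.04 + 20.7×0.35 + 12.3×0.39 + 164.8×0.57 + 18.2×0.26 = 119.810; total area S = 580.0 sq m.
ᾱ = 0.2066, so room constant R = A/(1−ᾱ) = 151.008 sq m.
Lp = Lw + 10 log₁₀(4/R) = 80.3 -15.77 = 64.5 dB.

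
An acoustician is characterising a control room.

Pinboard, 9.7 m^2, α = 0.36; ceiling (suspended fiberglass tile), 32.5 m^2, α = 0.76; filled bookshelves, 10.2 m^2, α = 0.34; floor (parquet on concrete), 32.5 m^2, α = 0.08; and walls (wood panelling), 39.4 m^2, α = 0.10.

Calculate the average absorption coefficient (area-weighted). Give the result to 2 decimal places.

0.31

S = Σ Sᵢ = 9.7 + 32.5 + 10.2 + 32.5 + 39.4 = 124.3 m^2.
Σ(Sᵢαᵢ) = 9.7·0.36 + 32.5·0.76 + 10.2·0.34 + 32.5·0.08 + 39.4·0.10 = 38.200.
ᾱ = A/S = 0.31.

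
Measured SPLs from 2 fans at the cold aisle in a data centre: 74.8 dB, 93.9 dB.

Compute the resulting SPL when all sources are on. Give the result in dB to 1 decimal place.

Sum in the linear (power) domain: Σ 10^(Lᵢ/10) = 10^(74.8/10) + 10^(93.9/10) = 2.485e+09.
Combined level = 10 log₁₀(2.485e+09) = 94.0 dB.

94.0 dB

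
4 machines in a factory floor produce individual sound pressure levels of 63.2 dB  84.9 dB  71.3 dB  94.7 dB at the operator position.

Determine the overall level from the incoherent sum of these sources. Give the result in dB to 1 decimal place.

Sum in the linear (power) domain: Σ 10^(Lᵢ/10) = 10^(63.2/10) + 10^(84.9/10) + 10^(71.3/10) + 10^(94.7/10) = 3.276e+09.
L_total = 10·log₁₀(3.276e+09) = 95.2 dB.

95.2 dB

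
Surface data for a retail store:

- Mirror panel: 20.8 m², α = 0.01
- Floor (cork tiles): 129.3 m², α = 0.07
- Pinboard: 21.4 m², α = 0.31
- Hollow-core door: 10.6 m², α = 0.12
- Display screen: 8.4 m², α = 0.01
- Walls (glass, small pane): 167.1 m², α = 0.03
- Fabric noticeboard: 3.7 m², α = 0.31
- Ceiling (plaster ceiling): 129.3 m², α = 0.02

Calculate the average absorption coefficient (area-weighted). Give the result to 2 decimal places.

S = Σ Sᵢ = 20.8 + 129.3 + 21.4 + 10.6 + 8.4 + 167.1 + 3.7 + 129.3 = 490.6 m².
A = 20.8·0.01 + 129.3·0.07 + 21.4·0.31 + 10.6·0.12 + 8.4·0.01 + 167.1·0.03 + 3.7·0.31 + 129.3·0.02 = 25.995 sabins.
ᾱ = A/S = 0.05.

0.05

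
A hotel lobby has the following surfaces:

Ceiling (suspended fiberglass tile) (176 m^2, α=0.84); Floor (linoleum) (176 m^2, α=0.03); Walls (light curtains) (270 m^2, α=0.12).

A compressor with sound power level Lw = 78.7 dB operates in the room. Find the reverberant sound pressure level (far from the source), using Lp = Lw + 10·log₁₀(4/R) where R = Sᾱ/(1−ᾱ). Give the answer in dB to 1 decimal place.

60.5 dB

Σ(Sᵢαᵢ) = 176×0.84 + 176×0.03 + 270×0.12 = 185.520; total area S = 622.0 m^2.
ᾱ = 0.2983, so room constant R = A/(1−ᾱ) = 264.386 m^2.
Lp = Lw + 10 log₁₀(4/R) = 78.7 -18.20 = 60.5 dB.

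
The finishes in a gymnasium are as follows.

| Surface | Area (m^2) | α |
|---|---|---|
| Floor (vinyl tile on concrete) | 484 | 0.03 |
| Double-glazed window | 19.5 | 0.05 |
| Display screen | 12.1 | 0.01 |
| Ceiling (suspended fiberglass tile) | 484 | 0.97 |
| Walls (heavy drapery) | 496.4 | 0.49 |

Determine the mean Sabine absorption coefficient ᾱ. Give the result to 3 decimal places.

0.487

S = Σ Sᵢ = 484 + 19.5 + 12.1 + 484 + 496.4 = 1496.0 m^2.
A = 484*0.03 + 19.5*0.05 + 12.1*0.01 + 484*0.97 + 496.4*0.49 = 728.332 sabins.
ᾱ = A/S = 0.487.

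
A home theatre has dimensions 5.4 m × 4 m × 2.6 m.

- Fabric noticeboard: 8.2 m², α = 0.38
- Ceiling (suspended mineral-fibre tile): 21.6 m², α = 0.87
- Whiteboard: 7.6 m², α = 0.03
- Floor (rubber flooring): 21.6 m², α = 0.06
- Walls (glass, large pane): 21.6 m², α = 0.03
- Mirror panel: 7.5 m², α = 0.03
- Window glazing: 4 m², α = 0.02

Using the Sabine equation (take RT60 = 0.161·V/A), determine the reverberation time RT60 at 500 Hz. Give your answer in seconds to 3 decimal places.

Summing Sᵢαᵢ: 3.116 + 18.792 + 0.228 + 1.296 + 0.648 + 0.225 + 0.080 → A = 24.385 sabins.
Room volume: 56.16 m³.
T = 0.161 V/A = 0.161·56.16/24.385 = 0.371 s.

0.371 s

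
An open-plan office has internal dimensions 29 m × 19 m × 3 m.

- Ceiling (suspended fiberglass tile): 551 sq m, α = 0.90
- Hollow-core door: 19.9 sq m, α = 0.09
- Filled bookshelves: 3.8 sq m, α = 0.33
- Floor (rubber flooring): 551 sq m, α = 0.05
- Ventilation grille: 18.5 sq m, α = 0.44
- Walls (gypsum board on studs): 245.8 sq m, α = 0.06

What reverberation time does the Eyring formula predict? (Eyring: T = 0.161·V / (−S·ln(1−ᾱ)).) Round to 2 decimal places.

Total surface area S = 551 + 19.9 + 3.8 + 551 + 18.5 + 245.8 = 1390.0 sq m.
Absorption A = 551·0.90 + 19.9·0.09 + 3.8·0.33 + 551·0.05 + 18.5·0.44 + 245.8·0.06 = 549.383 sabins.
Mean coefficient ᾱ = A/S = 0.3952.
−S·ln(1−ᾱ) = −1390.0 × ln(1 − 0.3952) = 698.972.
V = 29 × 19 × 3 = 1653 m³.
T = 0.161·V/[−S·ln(1−ᾱ)] = 0.161·1653/698.972 = 0.38 s.

0.38 s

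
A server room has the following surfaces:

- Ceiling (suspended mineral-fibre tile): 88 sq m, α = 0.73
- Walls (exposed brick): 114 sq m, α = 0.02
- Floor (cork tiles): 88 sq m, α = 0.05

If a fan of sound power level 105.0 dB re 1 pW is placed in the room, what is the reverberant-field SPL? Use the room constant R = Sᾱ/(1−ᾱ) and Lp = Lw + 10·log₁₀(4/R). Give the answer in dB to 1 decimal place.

A = 70.920 sabins; S = 290.0 sq m.
ᾱ = 70.920/290.0 = 0.2446; R = Sᾱ/(1−ᾱ) = 70.920/(1−0.2446) = 93.884 sq m.
Lp = 105.0 + 10·log₁₀(4/93.884) = 105.0 + (-13.71) = 91.3 dB.

91.3 dB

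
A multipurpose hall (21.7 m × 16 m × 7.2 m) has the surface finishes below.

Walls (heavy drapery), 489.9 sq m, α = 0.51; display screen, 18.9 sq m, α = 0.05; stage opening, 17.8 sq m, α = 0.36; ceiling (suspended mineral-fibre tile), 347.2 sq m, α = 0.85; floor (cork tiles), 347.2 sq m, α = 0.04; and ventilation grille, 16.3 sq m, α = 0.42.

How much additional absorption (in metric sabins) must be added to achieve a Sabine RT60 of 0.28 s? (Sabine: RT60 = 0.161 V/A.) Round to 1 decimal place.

864.4 sabins

A₁ = Σ Sᵢαᵢ = 489.9·0.51 + 18.9·0.05 + 17.8·0.36 + 347.2·0.85 + 347.2·0.04 + 16.3·0.42 = 573.056 sabins.
For T = 0.28 s, need A₂ = 0.161·V/T = 0.161·2499.84/0.28 = 1437.408 sabins.
ΔA = A₂ − A₁ = 1437.408 − 573.056 = 864.4 sabins.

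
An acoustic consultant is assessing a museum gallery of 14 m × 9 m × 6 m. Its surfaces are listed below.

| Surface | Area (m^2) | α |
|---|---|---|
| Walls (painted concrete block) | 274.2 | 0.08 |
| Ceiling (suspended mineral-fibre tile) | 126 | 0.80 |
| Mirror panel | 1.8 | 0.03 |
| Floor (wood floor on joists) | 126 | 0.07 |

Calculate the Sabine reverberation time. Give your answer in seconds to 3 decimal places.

Summing Sᵢαᵢ: 21.936 + 100.800 + 0.054 + 8.820 → A = 131.610 sabins.
Room volume: 756 m³.
Sabine: RT60 = 0.161 × 756 / 131.610 = 0.925 s.

0.925 sec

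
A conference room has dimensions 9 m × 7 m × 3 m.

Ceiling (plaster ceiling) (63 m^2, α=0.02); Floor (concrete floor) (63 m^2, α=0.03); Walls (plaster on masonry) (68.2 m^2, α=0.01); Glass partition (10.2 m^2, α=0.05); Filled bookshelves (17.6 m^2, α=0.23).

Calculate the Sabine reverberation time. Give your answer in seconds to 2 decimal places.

3.63 s

A = Σ Sᵢαᵢ = 63×0.02 + 63×0.03 + 68.2×0.01 + 10.2×0.05 + 17.6×0.23 = 8.390 sabins.
V = 9·7·3 = 189 m³.
RT60 = 0.161 · V / A = 0.161 × 189 / 8.390 = 3.63 s.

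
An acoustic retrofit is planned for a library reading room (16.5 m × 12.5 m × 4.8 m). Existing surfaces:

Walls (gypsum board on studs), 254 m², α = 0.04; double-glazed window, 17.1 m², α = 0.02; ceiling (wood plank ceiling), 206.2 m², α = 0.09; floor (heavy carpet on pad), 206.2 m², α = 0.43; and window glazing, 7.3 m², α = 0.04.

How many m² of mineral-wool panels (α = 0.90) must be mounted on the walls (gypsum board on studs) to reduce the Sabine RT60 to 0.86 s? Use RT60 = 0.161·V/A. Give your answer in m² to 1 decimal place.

78.3

A₁ = Σ Sᵢαᵢ = 254×0.04 + 17.1×0.02 + 206.2×0.09 + 206.2×0.43 + 7.3×0.04 = 118.018 sabins.
V = 990 m³. Target absorption A₂ = 0.161 × 990 / 0.86 = 185.337 sabins.
ΔA needed = 185.337 − 118.018 = 67.319 sabins.
Each m² of panel replacing the walls (gypsum board on studs) adds (0.90 − 0.04) = 0.86 sabins.
Area = ΔA/Δα = 67.319/0.86 = 78.3 m².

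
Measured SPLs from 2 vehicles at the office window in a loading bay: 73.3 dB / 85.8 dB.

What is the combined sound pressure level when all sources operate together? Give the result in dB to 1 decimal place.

86.0 dB

Converting to relative power and adding: 10^(73.3/10) + 10^(85.8/10) = 4.016e+08.
Back to dB: 10·log₁₀ Σ = 86.0 dB.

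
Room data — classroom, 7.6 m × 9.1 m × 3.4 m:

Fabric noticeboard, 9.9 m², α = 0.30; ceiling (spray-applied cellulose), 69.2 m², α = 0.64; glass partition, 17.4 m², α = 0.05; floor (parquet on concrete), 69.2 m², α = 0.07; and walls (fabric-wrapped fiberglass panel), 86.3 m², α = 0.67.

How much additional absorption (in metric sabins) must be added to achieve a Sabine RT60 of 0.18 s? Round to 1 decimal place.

A₁ = Σ Sᵢαᵢ = 9.9*0.30 + 69.2*0.64 + 17.4*0.05 + 69.2*0.07 + 86.3*0.67 = 110.793 sabins.
For T = 0.18 s, need A₂ = 0.161·V/T = 0.161·235.144/0.18 = 210.323 sabins.
Shortfall: 210.323 − 110.793 = 99.5 sabins.

99.5 sabins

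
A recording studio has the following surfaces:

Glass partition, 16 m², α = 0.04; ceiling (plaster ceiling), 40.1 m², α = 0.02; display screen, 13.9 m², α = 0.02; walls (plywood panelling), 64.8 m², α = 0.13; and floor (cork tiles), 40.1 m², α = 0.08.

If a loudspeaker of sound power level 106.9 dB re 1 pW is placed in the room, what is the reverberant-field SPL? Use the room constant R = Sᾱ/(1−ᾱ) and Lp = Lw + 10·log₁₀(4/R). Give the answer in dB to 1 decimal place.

101.3 dB

Σ(Sᵢαᵢ) = 16×0.04 + 40.1×0.02 + 13.9×0.02 + 64.8×0.13 + 40.1×0.08 = 13.352; total area S = 174.9 m².
ᾱ = 0.0763, so room constant R = A/(1−ᾱ) = 14.455 m².
Lp = 106.9 + 10·log₁₀(4/14.455) = 106.9 + (-5.58) = 101.3 dB.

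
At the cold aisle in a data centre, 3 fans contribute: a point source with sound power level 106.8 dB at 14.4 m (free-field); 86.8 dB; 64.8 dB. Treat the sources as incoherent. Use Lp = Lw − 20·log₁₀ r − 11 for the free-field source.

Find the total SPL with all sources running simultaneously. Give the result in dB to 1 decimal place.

Source at 14.4 m: Lp = 106.8 − 20·log₁₀(14.4) − 11 = 72.6 dB.
Sum in the linear (power) domain: Σ 10^(Lᵢ/10) = 10^(72.6/10) + 10^(86.8/10) + 10^(64.8/10) = 4.998e+08.
L_total = 10·log₁₀(4.998e+08) = 87.0 dB.

87.0 dB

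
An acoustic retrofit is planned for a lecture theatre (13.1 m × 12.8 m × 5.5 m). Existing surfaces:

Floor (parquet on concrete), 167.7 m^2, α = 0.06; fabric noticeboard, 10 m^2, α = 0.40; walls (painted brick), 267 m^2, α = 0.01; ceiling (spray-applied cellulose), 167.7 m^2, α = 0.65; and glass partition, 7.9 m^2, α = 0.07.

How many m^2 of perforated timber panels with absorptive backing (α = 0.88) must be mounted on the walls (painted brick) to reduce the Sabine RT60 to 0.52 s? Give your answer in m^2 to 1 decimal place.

183.0

Summing Sᵢαᵢ: 10.062 + 4.000 + 2.670 + 109.005 + 0.553 → A₁ = 126.290 sabins.
V = 922.24 m³. Target absorption A₂ = 0.161 × 922.24 / 0.52 = 285.540 sabins.
ΔA needed = 285.540 − 126.290 = 159.250 sabins.
Net gain per m^2: Δα = 0.88 − 0.01 = 0.87.
Panel area = 159.250 / 0.87 = 183.0 m^2.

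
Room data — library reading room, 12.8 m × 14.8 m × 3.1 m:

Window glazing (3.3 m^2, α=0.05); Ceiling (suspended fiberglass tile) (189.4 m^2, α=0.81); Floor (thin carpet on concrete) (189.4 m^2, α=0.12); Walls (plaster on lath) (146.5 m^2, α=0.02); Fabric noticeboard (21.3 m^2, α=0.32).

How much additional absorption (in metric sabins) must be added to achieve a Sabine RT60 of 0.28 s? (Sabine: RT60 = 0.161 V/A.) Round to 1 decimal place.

Total absorption A₁ = 3.3*0.05 + 189.4*0.81 + 189.4*0.12 + 146.5*0.02 + 21.3*0.32
  = 0.165 + 153.414 + 22.728 + 2.930 + 6.816 = 186.053 m^2 sabins.
For T = 0.28 s, need A₂ = 0.161·V/T = 0.161·587.264/0.28 = 337.677 sabins.
Shortfall: 337.677 − 186.053 = 151.6 sabins.

151.6 sabins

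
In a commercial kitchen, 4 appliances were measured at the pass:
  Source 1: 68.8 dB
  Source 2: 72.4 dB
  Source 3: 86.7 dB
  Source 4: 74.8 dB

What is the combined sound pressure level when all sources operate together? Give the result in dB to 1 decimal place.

Converting to relative power and adding: 10^(68.8/10) + 10^(72.4/10) + 10^(86.7/10) + 10^(74.8/10) = 5.229e+08.
Combined level = 10 log₁₀(5.229e+08) = 87.2 dB.

87.2 dB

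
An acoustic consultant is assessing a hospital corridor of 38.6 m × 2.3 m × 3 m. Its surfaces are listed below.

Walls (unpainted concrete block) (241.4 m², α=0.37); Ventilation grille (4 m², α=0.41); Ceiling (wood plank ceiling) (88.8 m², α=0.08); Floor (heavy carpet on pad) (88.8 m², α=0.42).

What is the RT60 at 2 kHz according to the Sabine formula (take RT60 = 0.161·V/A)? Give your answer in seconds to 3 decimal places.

0.317 s

Summing Sᵢαᵢ: 89.318 + 1.640 + 7.104 + 37.296 → A = 135.358 sabins.
Room volume: 266.34 m³.
Sabine: RT60 = 0.161 × 266.34 / 135.358 = 0.317 s.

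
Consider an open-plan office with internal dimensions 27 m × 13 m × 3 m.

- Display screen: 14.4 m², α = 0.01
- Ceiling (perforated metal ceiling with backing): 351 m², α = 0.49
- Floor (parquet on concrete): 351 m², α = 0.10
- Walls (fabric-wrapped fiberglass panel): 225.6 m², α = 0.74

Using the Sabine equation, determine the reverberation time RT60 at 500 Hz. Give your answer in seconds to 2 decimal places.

0.45 seconds

Summing Sᵢαᵢ: 0.144 + 171.990 + 35.100 + 166.944 → A = 374.178 sabins.
Volume V = 27 × 13 × 3 = 1053 m³.
Sabine: RT60 = 0.161 × 1053 / 374.178 = 0.45 s.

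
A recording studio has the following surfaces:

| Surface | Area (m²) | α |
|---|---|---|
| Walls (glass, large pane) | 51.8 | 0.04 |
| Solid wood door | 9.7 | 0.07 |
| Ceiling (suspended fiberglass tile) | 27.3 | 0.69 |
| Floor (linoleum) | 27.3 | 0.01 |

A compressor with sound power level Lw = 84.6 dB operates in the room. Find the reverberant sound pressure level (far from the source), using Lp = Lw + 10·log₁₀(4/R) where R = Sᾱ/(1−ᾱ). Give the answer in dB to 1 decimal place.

76.3 dB

A = 21.861 sabins; S = 116.1 m².
ᾱ = 21.861/116.1 = 0.1883; R = Sᾱ/(1−ᾱ) = 21.861/(1−0.1883) = 26.932 m².
Lp = 84.6 + 10·log₁₀(4/26.932) = 84.6 + (-8.28) = 76.3 dB.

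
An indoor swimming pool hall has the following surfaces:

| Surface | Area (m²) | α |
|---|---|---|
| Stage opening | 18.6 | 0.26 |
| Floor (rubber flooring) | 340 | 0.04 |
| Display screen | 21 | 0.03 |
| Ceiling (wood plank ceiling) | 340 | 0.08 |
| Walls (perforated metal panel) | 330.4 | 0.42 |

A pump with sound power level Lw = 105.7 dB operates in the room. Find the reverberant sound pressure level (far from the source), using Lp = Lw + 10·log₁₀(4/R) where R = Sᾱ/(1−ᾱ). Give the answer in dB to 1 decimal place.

88.2 dB

Σ(Sᵢαᵢ) = 18.6·0.26 + 340·0.04 + 21·0.03 + 340·0.08 + 330.4·0.42 = 185.034; total area S = 1050.0 m².
ᾱ = 0.1762, so room constant R = A/(1−ᾱ) = 224.610 m².
Lp = 105.7 + 10·log₁₀(4/224.610) = 105.7 + (-17.49) = 88.2 dB.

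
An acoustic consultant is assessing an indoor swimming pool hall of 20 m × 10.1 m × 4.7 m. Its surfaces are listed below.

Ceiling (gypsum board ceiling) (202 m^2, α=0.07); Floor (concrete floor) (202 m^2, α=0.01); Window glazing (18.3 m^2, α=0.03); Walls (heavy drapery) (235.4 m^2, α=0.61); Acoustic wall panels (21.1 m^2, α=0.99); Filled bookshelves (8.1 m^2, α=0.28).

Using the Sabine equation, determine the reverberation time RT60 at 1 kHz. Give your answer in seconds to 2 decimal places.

Equivalent absorption area: A = 202·0.07 + 202·0.01 + 18.3·0.03 + 235.4·0.61 + 21.1·0.99 + 8.1·0.28 = 183.460 m^2.
Room volume: 949.4 m³.
RT60 = 0.161 · V / A = 0.161 × 949.4 / 183.460 = 0.83 s.

0.83 s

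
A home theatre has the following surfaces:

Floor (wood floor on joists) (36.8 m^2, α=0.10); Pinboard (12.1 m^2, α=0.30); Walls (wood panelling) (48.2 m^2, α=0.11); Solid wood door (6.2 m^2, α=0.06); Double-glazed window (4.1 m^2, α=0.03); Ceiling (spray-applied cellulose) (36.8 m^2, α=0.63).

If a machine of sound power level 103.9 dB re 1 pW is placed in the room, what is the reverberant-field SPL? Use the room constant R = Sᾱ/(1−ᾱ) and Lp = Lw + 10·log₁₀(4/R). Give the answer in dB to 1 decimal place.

93.1 dB

A = 36.291 sabins; S = 144.2 m^2.
ᾱ = 0.2517, so room constant R = A/(1−ᾱ) = 48.498 m^2.
Lp = 103.9 + 10·log₁₀(4/48.498) = 103.9 + (-10.84) = 93.1 dB.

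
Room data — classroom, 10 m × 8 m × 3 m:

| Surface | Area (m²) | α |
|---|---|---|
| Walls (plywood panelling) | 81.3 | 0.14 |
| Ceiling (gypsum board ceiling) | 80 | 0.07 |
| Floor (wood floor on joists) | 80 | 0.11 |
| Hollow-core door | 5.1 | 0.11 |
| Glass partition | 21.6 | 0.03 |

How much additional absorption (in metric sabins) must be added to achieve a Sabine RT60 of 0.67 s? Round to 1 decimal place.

30.7 sabins

Equivalent absorption area: A₁ = 81.3·0.14 + 80·0.07 + 80·0.11 + 5.1·0.11 + 21.6·0.03 = 26.991 m².
For T = 0.67 s, need A₂ = 0.161·V/T = 0.161·240/0.67 = 57.672 sabins.
Additional absorption ΔA = 57.672 − 26.991 = 30.7 sabins.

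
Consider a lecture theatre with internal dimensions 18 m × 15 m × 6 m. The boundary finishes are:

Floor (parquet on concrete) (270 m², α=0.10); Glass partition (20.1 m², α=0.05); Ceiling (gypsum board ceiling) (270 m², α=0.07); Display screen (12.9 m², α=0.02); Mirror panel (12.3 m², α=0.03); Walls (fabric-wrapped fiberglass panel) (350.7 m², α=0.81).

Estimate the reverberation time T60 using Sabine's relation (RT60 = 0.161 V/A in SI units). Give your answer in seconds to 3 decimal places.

0.787 s

Total absorption A = 270×0.10 + 20.1×0.05 + 270×0.07 + 12.9×0.02 + 12.3×0.03 + 350.7×0.81
  = 27.000 + 1.005 + 18.900 + 0.258 + 0.369 + 284.067 = 331.599 m² sabins.
Volume V = 18 × 15 × 6 = 1620 m³.
RT60 = 0.161 · V / A = 0.161 × 1620 / 331.599 = 0.787 s.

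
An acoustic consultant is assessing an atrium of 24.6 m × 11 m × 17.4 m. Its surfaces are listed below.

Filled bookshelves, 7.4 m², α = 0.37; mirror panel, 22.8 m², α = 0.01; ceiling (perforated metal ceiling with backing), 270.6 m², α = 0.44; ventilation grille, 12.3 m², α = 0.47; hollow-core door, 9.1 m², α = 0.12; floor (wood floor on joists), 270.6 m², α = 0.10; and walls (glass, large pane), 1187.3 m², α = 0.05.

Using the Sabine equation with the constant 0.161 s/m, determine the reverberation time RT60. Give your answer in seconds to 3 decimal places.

Equivalent absorption area: A = 7.4*0.37 + 22.8*0.01 + 270.6*0.44 + 12.3*0.47 + 9.1*0.12 + 270.6*0.10 + 1187.3*0.05 = 215.328 m².
V = 24.6·11·17.4 = 4708.44 m³.
T = 0.161 V/A = 0.161·4708.44/215.328 = 3.520 s.

3.520 seconds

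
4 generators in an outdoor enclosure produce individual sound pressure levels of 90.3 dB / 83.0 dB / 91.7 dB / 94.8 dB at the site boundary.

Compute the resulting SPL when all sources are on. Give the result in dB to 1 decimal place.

Σ 10^(Lᵢ/10) = 5.77e+09.
L_total = 10·log₁₀(5.77e+09) = 97.6 dB.

97.6 dB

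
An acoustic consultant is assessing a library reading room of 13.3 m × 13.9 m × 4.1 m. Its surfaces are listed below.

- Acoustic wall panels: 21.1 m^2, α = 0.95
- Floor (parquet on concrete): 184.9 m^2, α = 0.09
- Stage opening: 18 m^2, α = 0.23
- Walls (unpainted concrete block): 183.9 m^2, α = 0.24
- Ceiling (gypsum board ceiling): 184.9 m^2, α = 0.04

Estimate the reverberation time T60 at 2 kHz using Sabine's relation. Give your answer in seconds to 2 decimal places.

Equivalent absorption area: A = 21.1·0.95 + 184.9·0.09 + 18·0.23 + 183.9·0.24 + 184.9·0.04 = 92.358 m^2.
Volume V = 13.3 × 13.9 × 4.1 = 757.967 m³.
T = 0.161 V/A = 0.161·757.967/92.358 = 1.32 s.

1.32 s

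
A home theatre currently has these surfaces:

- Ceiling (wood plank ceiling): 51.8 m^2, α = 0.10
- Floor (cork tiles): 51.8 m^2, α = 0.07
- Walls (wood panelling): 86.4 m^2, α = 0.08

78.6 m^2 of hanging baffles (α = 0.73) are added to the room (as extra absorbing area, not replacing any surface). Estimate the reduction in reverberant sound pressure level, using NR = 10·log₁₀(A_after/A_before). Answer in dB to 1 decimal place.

6.7 dB

Summing Sᵢαᵢ: 5.180 + 3.626 + 6.912 → A_before = 15.718 sabins.
Added absorption = 78.6 × 0.73 = 57.378 sabins.
New total A_after = 73.096 sabins.
Reduction = 10 log₁₀(A_after/A_before) = 10 log₁₀(4.6505) = 6.7 dB.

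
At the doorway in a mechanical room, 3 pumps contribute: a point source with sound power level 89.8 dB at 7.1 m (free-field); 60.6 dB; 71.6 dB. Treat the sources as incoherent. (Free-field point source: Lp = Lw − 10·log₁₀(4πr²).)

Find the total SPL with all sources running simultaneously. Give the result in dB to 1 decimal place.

Source at 7.1 m: Lp = 89.8 − 10·log₁₀(4π·7.1²) = 89.8 − 10·log₁₀(633.471) = 61.8 dB.
Sum in the linear (power) domain: Σ 10^(Lᵢ/10) = 10^(61.8/10) + 10^(60.6/10) + 10^(71.6/10) = 1.712e+07.
L_total = 10·log₁₀(1.712e+07) = 72.3 dB.

72.3 dB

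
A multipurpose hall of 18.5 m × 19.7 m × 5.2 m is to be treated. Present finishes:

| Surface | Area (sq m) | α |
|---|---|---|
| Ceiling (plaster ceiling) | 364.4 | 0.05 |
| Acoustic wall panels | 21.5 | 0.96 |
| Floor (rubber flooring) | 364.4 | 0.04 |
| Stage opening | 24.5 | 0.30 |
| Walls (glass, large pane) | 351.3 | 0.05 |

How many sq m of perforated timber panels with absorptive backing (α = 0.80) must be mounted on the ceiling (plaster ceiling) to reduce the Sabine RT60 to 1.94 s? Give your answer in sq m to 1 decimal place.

105.2

Total absorption A₁ = 364.4*0.05 + 21.5*0.96 + 364.4*0.04 + 24.5*0.30 + 351.3*0.05
  = 18.220 + 20.640 + 14.576 + 7.350 + 17.565 = 78.351 sq m sabins.
Required A₂ = 0.161·1895.14/1.94 = 157.277 sabins.
ΔA needed = 157.277 − 78.351 = 78.926 sabins.
Each sq m of panel replacing the ceiling (plaster ceiling) adds (0.80 − 0.05) = 0.75 sabins.
Area = ΔA/Δα = 78.926/0.75 = 105.2 sq m.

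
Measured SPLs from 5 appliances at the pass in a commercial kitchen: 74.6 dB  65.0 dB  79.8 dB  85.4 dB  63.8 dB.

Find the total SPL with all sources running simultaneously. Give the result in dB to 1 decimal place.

86.8 dB

Converting to relative power and adding: 10^(74.6/10) + 10^(65.0/10) + 10^(79.8/10) + 10^(85.4/10) + 10^(63.8/10) = 4.766e+08.
Back to dB: 10·log₁₀ Σ = 86.8 dB.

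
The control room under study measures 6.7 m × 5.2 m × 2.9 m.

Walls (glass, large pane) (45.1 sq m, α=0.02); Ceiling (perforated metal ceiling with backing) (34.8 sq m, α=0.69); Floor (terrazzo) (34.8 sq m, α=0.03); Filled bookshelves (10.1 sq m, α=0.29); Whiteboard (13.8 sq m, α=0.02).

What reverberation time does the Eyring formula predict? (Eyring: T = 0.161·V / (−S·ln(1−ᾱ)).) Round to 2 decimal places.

0.50 seconds

S = Σ Sᵢ = 138.6 sq m.
Absorption A = 45.1·0.02 + 34.8·0.69 + 34.8·0.03 + 10.1·0.29 + 13.8·0.02 = 29.163 sabins.
ᾱ = 29.163 / 138.6 = 0.2104.
Eyring denominator: −S ln(1−ᾱ) = 32.741.
V = 6.7 × 5.2 × 2.9 = 101.036 m³.
T = 0.161·V/[−S·ln(1−ᾱ)] = 0.161·101.036/32.741 = 0.50 s.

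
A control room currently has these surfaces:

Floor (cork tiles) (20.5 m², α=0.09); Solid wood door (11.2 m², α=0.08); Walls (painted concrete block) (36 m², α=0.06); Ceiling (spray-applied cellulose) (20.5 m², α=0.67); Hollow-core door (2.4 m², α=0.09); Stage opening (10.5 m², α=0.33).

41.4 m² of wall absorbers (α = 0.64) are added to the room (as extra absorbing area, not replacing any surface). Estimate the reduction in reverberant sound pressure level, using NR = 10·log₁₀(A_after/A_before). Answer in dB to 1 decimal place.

A_before = Σ Sᵢαᵢ = 20.5·0.09 + 11.2·0.08 + 36·0.06 + 20.5·0.67 + 2.4·0.09 + 10.5·0.33 = 22.317 sabins.
Added absorption = 41.4 × 0.64 = 26.496 sabins.
A_after = 22.317 + 26.496 = 48.813 sabins.
Reduction = 10 log₁₀(A_after/A_before) = 10 log₁₀(2.1873) = 3.4 dB.

3.4 dB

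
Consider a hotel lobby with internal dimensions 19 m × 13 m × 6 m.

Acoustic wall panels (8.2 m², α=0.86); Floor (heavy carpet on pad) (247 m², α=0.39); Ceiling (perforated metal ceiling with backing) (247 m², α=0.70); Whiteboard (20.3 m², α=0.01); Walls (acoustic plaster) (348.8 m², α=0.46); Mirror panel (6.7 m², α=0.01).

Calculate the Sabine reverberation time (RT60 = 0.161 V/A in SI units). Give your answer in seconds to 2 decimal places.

Equivalent absorption area: A = 8.2·0.86 + 247·0.39 + 247·0.70 + 20.3·0.01 + 348.8·0.46 + 6.7·0.01 = 437.000 m².
Volume V = 19 × 13 × 6 = 1482 m³.
RT60 = 0.161 · V / A = 0.161 × 1482 / 437.000 = 0.55 s.

0.55 seconds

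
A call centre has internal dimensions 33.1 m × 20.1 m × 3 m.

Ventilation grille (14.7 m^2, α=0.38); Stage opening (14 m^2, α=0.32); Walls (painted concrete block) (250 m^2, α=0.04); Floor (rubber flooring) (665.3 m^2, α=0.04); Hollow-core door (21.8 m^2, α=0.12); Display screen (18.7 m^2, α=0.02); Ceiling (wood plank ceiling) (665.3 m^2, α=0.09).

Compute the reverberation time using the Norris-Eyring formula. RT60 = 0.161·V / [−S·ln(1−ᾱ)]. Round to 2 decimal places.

S = Σ Sᵢ = 1649.8 m^2.
Absorption A = 14.7·0.38 + 14·0.32 + 250·0.04 + 665.3·0.04 + 21.8·0.12 + 18.7·0.02 + 665.3·0.09 = 109.545 sabins.
ᾱ = 109.545 / 1649.8 = 0.0664.
−S·ln(1−ᾱ) = −1649.8 × ln(1 − 0.0664) = 113.353.
V = 33.1 × 20.1 × 3 = 1995.93 m³.
RT60 = 0.161 × 1995.93 / 113.353 = 2.83 s.

2.83 seconds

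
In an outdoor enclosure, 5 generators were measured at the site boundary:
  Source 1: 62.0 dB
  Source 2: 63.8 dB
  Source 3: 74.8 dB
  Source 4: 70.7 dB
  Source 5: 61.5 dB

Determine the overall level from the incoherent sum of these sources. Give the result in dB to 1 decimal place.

76.8 dB

Sum in the linear (power) domain: Σ 10^(Lᵢ/10) = 10^(62.0/10) + 10^(63.8/10) + 10^(74.8/10) + 10^(70.7/10) + 10^(61.5/10) = 4.734e+07.
L_total = 10·log₁₀(4.734e+07) = 76.8 dB.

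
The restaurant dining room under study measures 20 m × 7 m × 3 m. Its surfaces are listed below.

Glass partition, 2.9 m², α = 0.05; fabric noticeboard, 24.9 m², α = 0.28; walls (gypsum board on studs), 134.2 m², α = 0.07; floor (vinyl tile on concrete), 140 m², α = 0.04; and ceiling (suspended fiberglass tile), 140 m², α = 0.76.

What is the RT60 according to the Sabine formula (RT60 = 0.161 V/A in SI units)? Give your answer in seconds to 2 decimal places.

Total absorption A = 2.9·0.05 + 24.9·0.28 + 134.2·0.07 + 140·0.04 + 140·0.76
  = 0.145 + 6.972 + 9.394 + 5.600 + 106.400 = 128.511 m² sabins.
Room volume: 420 m³.
RT60 = 0.161 · V / A = 0.161 × 420 / 128.511 = 0.53 s.

0.53 s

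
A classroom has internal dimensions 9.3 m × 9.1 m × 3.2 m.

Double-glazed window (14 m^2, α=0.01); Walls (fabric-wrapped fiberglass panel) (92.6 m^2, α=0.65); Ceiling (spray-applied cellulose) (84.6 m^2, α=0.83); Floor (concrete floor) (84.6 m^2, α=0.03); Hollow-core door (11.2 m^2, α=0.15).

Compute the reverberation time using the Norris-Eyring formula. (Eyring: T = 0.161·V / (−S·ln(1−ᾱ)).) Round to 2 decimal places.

Total surface area S = 14 + 92.6 + 84.6 + 84.6 + 11.2 = 287.0 m^2.
Absorption A = 14×0.01 + 92.6×0.65 + 84.6×0.83 + 84.6×0.03 + 11.2×0.15 = 134.766 sabins.
ᾱ = 134.766 / 287.0 = 0.4696.
−S·ln(1−ᾱ) = −287.0 × ln(1 − 0.4696) = 181.994.
V = 9.3 × 9.1 × 3.2 = 270.816 m³.
RT60 = 0.161 × 270.816 / 181.994 = 0.24 s.

0.24 sec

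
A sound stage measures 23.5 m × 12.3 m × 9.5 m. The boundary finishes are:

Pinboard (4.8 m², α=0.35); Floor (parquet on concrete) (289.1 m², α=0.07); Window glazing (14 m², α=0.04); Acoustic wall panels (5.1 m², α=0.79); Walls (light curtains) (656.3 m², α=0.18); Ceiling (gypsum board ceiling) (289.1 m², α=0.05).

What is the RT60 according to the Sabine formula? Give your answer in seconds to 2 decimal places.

2.78 sec

Summing Sᵢαᵢ: 1.680 + 20.237 + 0.560 + 4.029 + 118.134 + 14.455 → A = 159.095 sabins.
V = 23.5·12.3·9.5 = 2745.975 m³.
RT60 = 0.161 · V / A = 0.161 × 2745.975 / 159.095 = 2.78 s.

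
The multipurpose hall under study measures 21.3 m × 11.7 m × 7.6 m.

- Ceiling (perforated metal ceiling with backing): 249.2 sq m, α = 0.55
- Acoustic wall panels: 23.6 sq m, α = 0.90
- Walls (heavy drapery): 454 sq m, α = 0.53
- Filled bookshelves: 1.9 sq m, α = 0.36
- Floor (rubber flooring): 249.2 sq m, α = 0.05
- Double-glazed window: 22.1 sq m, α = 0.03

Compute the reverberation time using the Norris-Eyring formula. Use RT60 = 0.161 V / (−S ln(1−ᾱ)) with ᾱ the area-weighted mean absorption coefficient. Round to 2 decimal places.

Total surface area S = 249.2 + 23.6 + 454 + 1.9 + 249.2 + 22.1 = 1000.0 sq m.
Σ(Sᵢαᵢ) = 249.2×0.55 + 23.6×0.90 + 454×0.53 + 1.9×0.36 + 249.2×0.05 + 22.1×0.03 = 412.727.
Mean coefficient ᾱ = A/S = 0.4127.
Eyring denominator: −S ln(1−ᾱ) = 532.220.
V = 21.3 × 11.7 × 7.6 = 1893.996 m³.
RT60 = 0.161 × 1893.996 / 532.220 = 0.57 s.

0.57 s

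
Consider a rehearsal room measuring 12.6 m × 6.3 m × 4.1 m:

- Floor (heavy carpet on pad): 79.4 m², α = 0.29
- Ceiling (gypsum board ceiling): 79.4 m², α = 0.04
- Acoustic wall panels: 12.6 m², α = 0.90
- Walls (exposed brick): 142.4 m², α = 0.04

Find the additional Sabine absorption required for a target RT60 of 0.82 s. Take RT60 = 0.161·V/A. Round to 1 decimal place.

20.7 sabins

Summing Sᵢαᵢ: 23.026 + 3.176 + 11.340 + 5.696 → A₁ = 43.238 sabins.
For T = 0.82 s, need A₂ = 0.161·V/T = 0.161·325.458/0.82 = 63.901 sabins.
ΔA = A₂ − A₁ = 63.901 − 43.238 = 20.7 sabins.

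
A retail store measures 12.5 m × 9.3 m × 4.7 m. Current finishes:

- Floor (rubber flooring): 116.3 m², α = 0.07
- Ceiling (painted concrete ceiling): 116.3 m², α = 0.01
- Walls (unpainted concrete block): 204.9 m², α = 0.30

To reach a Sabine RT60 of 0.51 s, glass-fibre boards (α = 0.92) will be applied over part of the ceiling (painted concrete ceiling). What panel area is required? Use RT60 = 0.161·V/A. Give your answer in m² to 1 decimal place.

Summing Sᵢαᵢ: 8.141 + 1.163 + 61.470 → A₁ = 70.774 sabins.
Required A₂ = 0.161·546.375/0.51 = 172.483 sabins.
ΔA needed = 172.483 − 70.774 = 101.709 sabins.
Each m² of panel replacing the ceiling (painted concrete ceiling) adds (0.92 − 0.01) = 0.91 sabins.
Panel area = 101.709 / 0.91 = 111.8 m².

111.8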